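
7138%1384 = 218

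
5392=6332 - 940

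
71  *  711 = 50481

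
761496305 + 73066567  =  834562872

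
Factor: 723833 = 11^1*23^1*2861^1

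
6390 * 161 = 1028790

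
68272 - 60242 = 8030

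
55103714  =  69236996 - 14133282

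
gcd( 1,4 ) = 1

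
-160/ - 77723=160/77723=0.00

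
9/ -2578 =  -1 + 2569/2578=- 0.00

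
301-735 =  - 434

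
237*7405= 1754985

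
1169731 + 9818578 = 10988309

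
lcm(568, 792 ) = 56232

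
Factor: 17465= 5^1*7^1*499^1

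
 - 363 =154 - 517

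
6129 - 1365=4764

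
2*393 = 786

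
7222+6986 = 14208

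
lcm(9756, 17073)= 68292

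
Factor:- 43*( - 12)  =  516 = 2^2*3^1*43^1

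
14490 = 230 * 63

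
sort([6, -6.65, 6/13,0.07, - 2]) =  [ - 6.65,- 2,0.07, 6/13,6] 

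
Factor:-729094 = - 2^1 * 67^1*5441^1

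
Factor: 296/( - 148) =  - 2^1 = -2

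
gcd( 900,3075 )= 75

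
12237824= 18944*646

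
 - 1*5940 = -5940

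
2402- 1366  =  1036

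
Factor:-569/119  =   - 7^ ( - 1 ) * 17^( - 1 )*569^1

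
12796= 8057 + 4739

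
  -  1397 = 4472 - 5869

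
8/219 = 8/219=0.04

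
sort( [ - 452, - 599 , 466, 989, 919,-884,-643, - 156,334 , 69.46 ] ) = [ - 884 , - 643 , - 599, - 452, - 156,  69.46,334, 466, 919,  989]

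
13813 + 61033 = 74846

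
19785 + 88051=107836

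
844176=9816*86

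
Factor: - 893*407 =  - 363451 = - 11^1*19^1*37^1*47^1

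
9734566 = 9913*982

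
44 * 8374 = 368456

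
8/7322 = 4/3661 = 0.00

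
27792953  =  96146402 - 68353449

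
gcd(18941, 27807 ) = 403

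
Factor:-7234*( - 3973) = 28740682 = 2^1*29^1*137^1* 3617^1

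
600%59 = 10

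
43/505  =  43/505  =  0.09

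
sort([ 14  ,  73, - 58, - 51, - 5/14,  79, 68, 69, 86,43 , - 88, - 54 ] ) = [ - 88,  -  58,-54,-51,-5/14, 14, 43,68, 69, 73,79, 86 ]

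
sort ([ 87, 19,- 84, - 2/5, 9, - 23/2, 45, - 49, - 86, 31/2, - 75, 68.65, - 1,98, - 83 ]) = [ - 86 ,-84, - 83, - 75,-49, - 23/2, - 1, - 2/5,9, 31/2, 19, 45, 68.65, 87 , 98] 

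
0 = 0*4723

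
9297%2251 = 293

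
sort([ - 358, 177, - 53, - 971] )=[-971, - 358, - 53,177 ] 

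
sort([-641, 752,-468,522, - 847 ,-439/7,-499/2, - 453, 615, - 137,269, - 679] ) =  [ - 847,-679,-641 ,-468, - 453, - 499/2, - 137, - 439/7,269,522 , 615,  752 ]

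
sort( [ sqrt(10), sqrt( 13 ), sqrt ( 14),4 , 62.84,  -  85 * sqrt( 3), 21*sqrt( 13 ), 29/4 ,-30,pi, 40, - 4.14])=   [ - 85*sqrt( 3 ), - 30, - 4.14,pi, sqrt(10),  sqrt(13) , sqrt( 14), 4, 29/4,40, 62.84,21*sqrt (13) ] 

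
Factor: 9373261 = 9373261^1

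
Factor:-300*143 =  - 42900 = -2^2* 3^1*5^2*11^1*13^1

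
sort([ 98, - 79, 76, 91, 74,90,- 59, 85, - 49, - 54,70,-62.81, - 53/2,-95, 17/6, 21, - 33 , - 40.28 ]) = [ - 95 , - 79, - 62.81,-59,-54, - 49, - 40.28, - 33, - 53/2, 17/6, 21, 70,74,76 , 85,90, 91,98]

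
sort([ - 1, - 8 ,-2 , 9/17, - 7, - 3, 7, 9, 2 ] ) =[ - 8, - 7, - 3, - 2, - 1,9/17,2,  7,9 ] 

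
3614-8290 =-4676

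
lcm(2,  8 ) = 8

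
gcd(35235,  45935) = 5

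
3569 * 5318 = 18979942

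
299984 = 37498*8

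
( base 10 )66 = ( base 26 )2e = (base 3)2110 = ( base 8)102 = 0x42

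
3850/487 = 7 + 441/487 = 7.91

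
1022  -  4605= - 3583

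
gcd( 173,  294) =1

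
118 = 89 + 29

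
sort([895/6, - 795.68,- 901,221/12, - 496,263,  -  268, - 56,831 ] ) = [ - 901,-795.68, - 496, - 268,  -  56,221/12,895/6,263,831 ]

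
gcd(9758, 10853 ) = 1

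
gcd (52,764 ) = 4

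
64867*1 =64867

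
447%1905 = 447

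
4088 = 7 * 584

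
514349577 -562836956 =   -  48487379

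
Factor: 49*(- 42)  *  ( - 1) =2058 = 2^1* 3^1*7^3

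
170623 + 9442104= 9612727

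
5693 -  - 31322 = 37015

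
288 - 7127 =- 6839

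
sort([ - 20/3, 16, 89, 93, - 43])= [-43, - 20/3, 16, 89, 93 ]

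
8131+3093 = 11224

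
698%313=72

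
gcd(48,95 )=1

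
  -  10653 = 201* ( - 53 ) 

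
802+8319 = 9121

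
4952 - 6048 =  -1096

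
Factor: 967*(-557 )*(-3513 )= 3^1 * 557^1*967^1*1171^1=1892168547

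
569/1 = 569= 569.00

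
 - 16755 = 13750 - 30505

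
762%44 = 14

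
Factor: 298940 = 2^2 * 5^1 * 14947^1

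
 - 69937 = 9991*( - 7 )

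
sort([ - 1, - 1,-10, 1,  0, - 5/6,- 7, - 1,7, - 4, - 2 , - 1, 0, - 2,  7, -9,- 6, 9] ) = [  -  10,- 9, - 7,  -  6, - 4, - 2, - 2, - 1,  -  1, - 1, - 1 , - 5/6,0, 0,1, 7, 7, 9] 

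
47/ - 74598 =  - 1 + 74551/74598 = -0.00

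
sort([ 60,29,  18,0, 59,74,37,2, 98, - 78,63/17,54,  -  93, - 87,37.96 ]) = [-93, -87 ,- 78,0, 2, 63/17,18 , 29,37, 37.96, 54, 59, 60, 74, 98 ]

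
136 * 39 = 5304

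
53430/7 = 7632+6/7=7632.86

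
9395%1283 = 414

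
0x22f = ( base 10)559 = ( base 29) j8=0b1000101111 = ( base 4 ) 20233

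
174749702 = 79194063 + 95555639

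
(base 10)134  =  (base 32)46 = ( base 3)11222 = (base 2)10000110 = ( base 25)59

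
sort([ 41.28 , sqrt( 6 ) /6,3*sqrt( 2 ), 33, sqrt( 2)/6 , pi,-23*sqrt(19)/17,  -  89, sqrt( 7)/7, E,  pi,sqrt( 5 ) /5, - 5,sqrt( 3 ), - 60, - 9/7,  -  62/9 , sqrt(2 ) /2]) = [-89,  -  60, - 62/9, - 23*sqrt(19 ) /17, - 5,-9/7, sqrt(2)/6, sqrt(7) /7,  sqrt (6 )/6,  sqrt( 5 ) /5, sqrt(2)/2,sqrt( 3), E,pi, pi, 3*sqrt (2),33, 41.28] 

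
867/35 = 24 + 27/35 = 24.77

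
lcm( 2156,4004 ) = 28028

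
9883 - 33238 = -23355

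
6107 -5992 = 115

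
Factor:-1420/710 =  - 2  =  -2^1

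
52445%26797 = 25648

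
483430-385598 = 97832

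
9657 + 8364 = 18021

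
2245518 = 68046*33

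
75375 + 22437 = 97812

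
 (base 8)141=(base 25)3M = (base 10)97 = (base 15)67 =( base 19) 52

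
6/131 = 6/131 = 0.05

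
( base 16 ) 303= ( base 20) 1IB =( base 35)m1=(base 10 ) 771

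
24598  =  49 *502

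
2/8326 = 1/4163 = 0.00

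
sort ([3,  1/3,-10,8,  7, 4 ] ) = [ - 10,1/3, 3,4, 7,  8 ]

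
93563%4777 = 2800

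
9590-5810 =3780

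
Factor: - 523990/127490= - 859/209 = - 11^( - 1) *19^( - 1)*859^1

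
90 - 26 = 64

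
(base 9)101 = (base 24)3a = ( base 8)122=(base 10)82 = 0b1010010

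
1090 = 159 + 931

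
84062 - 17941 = 66121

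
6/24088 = 3/12044=0.00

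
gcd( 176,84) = 4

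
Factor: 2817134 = 2^1* 1408567^1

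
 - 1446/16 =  - 723/8 = - 90.38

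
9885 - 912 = 8973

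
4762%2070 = 622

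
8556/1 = 8556 =8556.00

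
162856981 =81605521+81251460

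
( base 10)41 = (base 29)1c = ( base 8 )51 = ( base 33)18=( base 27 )1E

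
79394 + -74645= 4749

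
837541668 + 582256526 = 1419798194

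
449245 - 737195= - 287950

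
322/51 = 322/51 = 6.31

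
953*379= 361187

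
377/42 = 8+41/42 = 8.98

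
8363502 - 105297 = 8258205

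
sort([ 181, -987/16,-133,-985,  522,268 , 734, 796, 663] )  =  [-985,-133 , - 987/16,181,268 , 522,663,734, 796]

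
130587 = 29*4503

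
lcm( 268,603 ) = 2412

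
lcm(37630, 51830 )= 2746990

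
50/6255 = 10/1251 = 0.01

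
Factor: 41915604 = 2^2 *3^1* 3492967^1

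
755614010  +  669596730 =1425210740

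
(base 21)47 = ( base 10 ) 91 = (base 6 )231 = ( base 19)4f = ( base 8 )133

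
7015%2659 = 1697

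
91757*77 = 7065289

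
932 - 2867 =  - 1935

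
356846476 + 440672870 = 797519346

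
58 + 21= 79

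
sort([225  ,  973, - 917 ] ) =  [ - 917, 225, 973] 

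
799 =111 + 688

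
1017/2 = 1017/2  =  508.50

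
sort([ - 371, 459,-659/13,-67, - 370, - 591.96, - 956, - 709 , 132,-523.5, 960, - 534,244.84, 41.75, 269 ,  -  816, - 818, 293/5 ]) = [-956 , - 818, - 816,-709, - 591.96, - 534, - 523.5, - 371, - 370, - 67,-659/13,41.75, 293/5, 132,244.84,269, 459,  960 ] 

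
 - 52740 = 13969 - 66709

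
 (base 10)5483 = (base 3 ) 21112002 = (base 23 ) A89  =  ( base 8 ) 12553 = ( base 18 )ggb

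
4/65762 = 2/32881 = 0.00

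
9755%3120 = 395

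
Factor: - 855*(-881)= 753255  =  3^2*5^1*19^1*881^1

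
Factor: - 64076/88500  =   - 16019/22125= -  3^( - 1)*5^( -3) * 59^( - 1)*83^1 * 193^1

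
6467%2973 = 521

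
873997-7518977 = -6644980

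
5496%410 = 166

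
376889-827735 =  - 450846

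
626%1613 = 626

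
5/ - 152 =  - 5/152  =  - 0.03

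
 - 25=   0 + -25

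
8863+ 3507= 12370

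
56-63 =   -  7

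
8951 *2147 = 19217797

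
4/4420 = 1/1105 = 0.00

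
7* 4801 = 33607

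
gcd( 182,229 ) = 1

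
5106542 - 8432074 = -3325532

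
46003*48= 2208144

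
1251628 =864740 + 386888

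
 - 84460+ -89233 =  - 173693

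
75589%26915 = 21759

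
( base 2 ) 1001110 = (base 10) 78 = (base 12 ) 66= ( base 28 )2m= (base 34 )2A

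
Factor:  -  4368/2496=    - 7/4  =  - 2^( - 2) * 7^1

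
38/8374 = 19/4187 = 0.00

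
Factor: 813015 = 3^2*5^1*7^1*29^1*89^1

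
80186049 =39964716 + 40221333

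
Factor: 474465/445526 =705/662=2^ (-1) *3^1*5^1*47^1*331^ (  -  1)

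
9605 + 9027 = 18632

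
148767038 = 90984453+57782585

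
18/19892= 9/9946 = 0.00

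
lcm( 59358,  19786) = 59358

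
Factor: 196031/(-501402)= - 251/642 = - 2^(-1)*3^(-1)*107^(-1)*251^1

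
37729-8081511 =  - 8043782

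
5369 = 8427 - 3058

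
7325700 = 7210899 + 114801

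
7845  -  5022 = 2823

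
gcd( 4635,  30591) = 927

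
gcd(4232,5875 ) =1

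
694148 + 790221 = 1484369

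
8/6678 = 4/3339 =0.00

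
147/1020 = 49/340 = 0.14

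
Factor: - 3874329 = -3^2*73^1*5897^1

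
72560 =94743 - 22183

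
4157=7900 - 3743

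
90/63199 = 90/63199  =  0.00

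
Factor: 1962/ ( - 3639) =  - 2^1*3^1*109^1*1213^( - 1)= - 654/1213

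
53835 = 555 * 97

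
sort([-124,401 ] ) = [-124,  401]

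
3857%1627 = 603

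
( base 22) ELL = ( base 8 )16133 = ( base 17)1820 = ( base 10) 7259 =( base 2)1110001011011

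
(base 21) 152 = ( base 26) l2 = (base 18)1c8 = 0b1000100100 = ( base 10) 548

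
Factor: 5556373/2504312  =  2^(-3 )*71^(- 1)*4409^( - 1)*5556373^1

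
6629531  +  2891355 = 9520886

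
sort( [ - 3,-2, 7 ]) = [ - 3, - 2, 7]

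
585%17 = 7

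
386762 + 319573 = 706335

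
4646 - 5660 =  - 1014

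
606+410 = 1016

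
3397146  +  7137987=10535133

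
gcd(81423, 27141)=27141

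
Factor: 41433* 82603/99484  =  28760421/836 = 2^(- 2)*3^1*11^(-1) *19^( - 1 )*43^1*113^1*1973^1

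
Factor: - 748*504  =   - 2^5 * 3^2*7^1*11^1*17^1 = - 376992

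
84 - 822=-738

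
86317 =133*649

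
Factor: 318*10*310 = 985800 = 2^3 * 3^1*5^2 * 31^1*53^1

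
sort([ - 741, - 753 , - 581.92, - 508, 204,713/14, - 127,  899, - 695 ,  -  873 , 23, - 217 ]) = [ - 873, - 753,  -  741 , - 695 ,-581.92,-508, - 217,  -  127,23,713/14,204,899] 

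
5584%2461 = 662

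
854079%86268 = 77667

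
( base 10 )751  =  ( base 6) 3251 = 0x2EF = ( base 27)10m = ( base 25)151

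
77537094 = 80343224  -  2806130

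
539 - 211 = 328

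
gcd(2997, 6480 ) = 81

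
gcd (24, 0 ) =24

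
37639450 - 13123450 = 24516000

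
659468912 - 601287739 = 58181173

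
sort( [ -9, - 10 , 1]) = [ - 10, - 9, 1 ] 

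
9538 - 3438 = 6100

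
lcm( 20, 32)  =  160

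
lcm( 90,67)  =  6030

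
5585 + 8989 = 14574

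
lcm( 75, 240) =1200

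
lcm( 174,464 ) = 1392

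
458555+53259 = 511814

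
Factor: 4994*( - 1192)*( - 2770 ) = 2^5*5^1 * 11^1*149^1*227^1*277^1 = 16489388960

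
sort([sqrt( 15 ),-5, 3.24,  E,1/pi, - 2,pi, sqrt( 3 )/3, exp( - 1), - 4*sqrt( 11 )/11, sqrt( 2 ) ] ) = [  -  5, - 2, - 4*sqrt( 11)/11,  1/pi, exp( - 1 ), sqrt( 3 )/3, sqrt( 2 ), E, pi , 3.24,  sqrt( 15 )] 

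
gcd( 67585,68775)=35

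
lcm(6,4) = 12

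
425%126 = 47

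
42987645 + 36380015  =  79367660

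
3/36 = 1/12 = 0.08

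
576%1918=576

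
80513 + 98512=179025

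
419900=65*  6460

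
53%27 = 26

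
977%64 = 17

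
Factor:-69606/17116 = - 2^( - 1)*3^3*11^( -1 )*389^(  -  1 )*1289^1  =  - 34803/8558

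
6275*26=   163150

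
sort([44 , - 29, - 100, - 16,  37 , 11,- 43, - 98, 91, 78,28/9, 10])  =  [ - 100, - 98, - 43, - 29 ,-16,28/9,10, 11, 37, 44, 78,91]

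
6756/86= 78 + 24/43  =  78.56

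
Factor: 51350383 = 7^2*619^1*1693^1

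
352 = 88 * 4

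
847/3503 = 847/3503 = 0.24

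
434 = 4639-4205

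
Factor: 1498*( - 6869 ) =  - 2^1*7^1 * 107^1*6869^1 = - 10289762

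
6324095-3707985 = 2616110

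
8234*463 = 3812342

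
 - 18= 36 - 54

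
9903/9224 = 9903/9224 = 1.07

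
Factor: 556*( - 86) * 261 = - 12479976 = -2^3*3^2*29^1*43^1 * 139^1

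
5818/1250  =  2909/625=4.65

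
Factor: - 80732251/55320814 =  - 2^( - 1)*27660407^( - 1)*80732251^1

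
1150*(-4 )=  -4600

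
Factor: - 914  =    -  2^1 * 457^1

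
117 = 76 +41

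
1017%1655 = 1017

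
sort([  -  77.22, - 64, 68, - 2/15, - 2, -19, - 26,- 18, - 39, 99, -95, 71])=[ - 95,-77.22 , -64,-39, - 26,-19,  -  18, - 2,-2/15,68, 71, 99 ] 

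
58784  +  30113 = 88897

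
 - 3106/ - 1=3106  +  0/1 = 3106.00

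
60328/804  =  15082/201 = 75.03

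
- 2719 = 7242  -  9961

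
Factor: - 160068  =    -  2^2*3^1*13339^1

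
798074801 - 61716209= 736358592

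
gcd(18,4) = 2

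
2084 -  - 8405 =10489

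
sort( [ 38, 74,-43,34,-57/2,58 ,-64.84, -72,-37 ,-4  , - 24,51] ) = [ - 72 ,-64.84,- 43, - 37, -57/2,-24,-4,34 , 38,51,58, 74 ] 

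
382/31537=382/31537=0.01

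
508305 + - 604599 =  - 96294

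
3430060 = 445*7708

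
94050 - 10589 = 83461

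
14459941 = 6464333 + 7995608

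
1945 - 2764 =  - 819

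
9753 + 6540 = 16293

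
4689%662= 55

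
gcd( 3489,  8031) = 3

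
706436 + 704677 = 1411113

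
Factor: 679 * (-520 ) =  - 353080 = - 2^3 * 5^1*7^1* 13^1*97^1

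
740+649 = 1389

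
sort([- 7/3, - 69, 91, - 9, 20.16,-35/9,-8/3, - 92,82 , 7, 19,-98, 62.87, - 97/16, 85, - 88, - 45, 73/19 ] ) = [  -  98 ,-92, - 88,- 69, - 45, - 9, - 97/16, - 35/9,  -  8/3, - 7/3, 73/19,7,19, 20.16, 62.87,82, 85, 91 ]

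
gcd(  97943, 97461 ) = 1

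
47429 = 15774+31655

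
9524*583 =5552492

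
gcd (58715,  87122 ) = 1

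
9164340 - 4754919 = 4409421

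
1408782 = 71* 19842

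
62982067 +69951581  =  132933648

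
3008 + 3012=6020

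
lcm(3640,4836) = 338520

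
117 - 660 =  - 543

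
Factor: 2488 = 2^3*311^1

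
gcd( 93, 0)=93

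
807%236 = 99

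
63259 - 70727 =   -  7468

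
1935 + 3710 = 5645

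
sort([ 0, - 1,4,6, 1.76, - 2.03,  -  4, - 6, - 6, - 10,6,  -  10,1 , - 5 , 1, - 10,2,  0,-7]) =[ - 10, - 10, - 10,-7,- 6, - 6 , - 5, - 4, - 2.03, - 1,0,0, 1,  1,1.76,2,4,  6,6 ] 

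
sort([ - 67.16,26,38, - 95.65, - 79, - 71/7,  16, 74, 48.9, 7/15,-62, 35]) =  [ - 95.65 , - 79 , - 67.16, - 62, - 71/7,7/15, 16,26, 35,38, 48.9, 74 ] 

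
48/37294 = 24/18647 = 0.00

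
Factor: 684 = 2^2 * 3^2 * 19^1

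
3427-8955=-5528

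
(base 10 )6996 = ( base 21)FI3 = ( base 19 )1074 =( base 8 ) 15524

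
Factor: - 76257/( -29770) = 2^( - 1 )  *  3^2*5^( - 1) * 13^( - 1)*37^1 = 333/130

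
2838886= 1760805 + 1078081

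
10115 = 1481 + 8634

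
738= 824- 86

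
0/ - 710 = 0/1 =- 0.00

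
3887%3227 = 660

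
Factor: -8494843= - 7^1*19^1* 23^1*2777^1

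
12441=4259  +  8182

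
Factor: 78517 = 78517^1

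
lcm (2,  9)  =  18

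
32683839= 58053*563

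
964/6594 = 482/3297 = 0.15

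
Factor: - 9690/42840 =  - 19/84 = -2^( - 2 )*3^( - 1 )*7^ ( - 1)*19^1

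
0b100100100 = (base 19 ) F7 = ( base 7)565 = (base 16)124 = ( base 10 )292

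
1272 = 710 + 562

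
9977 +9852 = 19829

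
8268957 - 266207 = 8002750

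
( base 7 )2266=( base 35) nr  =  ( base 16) 340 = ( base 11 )697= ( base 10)832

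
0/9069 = 0 =0.00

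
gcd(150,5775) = 75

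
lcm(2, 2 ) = 2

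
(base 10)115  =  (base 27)47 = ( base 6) 311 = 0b1110011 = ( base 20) 5f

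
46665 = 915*51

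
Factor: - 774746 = - 2^1*7^1 *55339^1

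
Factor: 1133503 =7^1  *  113^1*1433^1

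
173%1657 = 173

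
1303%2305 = 1303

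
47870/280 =170 +27/28 = 170.96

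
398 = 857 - 459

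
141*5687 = 801867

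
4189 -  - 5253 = 9442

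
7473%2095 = 1188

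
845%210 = 5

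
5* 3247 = 16235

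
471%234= 3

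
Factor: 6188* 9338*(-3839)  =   - 221831025416= - 2^3 * 7^2*11^1*13^1*17^1*23^1*29^1*349^1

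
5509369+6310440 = 11819809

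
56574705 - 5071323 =51503382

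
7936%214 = 18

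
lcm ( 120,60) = 120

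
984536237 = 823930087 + 160606150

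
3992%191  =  172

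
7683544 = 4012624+3670920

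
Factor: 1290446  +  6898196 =2^1*7^1*11^1*53173^1 = 8188642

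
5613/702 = 1871/234 = 8.00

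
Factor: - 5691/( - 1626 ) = 2^( - 1 )*7^1 = 7/2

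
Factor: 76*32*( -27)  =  -65664 = -  2^7*3^3*19^1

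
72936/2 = 36468 = 36468.00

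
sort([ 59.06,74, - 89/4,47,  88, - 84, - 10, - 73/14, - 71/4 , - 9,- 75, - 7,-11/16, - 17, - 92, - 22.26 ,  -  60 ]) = [ -92,  -  84,-75,-60 , - 22.26, - 89/4 , - 71/4  , - 17 , - 10, - 9, - 7, - 73/14 , - 11/16,47,59.06,74,88]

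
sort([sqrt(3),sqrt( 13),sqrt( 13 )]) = [ sqrt( 3),sqrt (13 ), sqrt(13 )] 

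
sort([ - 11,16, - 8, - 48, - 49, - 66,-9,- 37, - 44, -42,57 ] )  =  [ - 66, - 49, - 48,-44, - 42, - 37 ,  -  11,-9,-8,16, 57 ] 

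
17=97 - 80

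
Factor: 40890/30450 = 5^ ( - 1 )*7^ ( - 1)*47^1 = 47/35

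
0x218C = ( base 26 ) CI8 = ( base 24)ELK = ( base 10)8588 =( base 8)20614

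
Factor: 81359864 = 2^3 * 2137^1 * 4759^1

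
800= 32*25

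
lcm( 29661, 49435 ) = 148305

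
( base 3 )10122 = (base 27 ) 3h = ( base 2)1100010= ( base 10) 98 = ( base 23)46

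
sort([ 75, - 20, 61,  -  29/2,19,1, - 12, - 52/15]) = [ - 20, - 29/2, - 12, - 52/15, 1,19, 61,75 ] 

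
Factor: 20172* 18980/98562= 63810760/16427 = 2^3*5^1*13^1  *  41^2*73^1*16427^(- 1) 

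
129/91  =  129/91=   1.42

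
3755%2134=1621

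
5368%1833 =1702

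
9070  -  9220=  - 150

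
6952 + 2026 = 8978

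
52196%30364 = 21832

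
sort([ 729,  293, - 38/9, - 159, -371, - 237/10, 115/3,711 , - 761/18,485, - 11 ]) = [  -  371  , - 159, - 761/18,- 237/10 , - 11 , - 38/9, 115/3 , 293, 485, 711, 729 ]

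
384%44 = 32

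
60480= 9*6720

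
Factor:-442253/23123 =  - 7^1*19^ ( - 1 )*1217^(-1 )*63179^1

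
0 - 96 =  - 96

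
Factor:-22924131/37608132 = - 2^( - 2)*  37^( - 1)*71^ ( -1 )*1193^(  -  1) * 7641377^1 =- 7641377/12536044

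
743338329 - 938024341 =-194686012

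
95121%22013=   7069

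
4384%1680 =1024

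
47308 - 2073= 45235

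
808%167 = 140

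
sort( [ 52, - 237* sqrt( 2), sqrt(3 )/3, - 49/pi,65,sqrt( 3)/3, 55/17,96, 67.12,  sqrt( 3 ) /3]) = [-237*sqrt( 2),-49/pi,sqrt (3 ) /3, sqrt( 3 ) /3,sqrt(3 ) /3, 55/17,52, 65,67.12,  96 ]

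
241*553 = 133273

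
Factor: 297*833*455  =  3^3*5^1*7^3*11^1*13^1*17^1 = 112567455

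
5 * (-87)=- 435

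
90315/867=104 + 49/289  =  104.17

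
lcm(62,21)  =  1302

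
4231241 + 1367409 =5598650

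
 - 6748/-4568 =1687/1142 = 1.48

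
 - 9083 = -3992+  - 5091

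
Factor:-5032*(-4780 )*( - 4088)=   -  2^8* 5^1*7^1*17^1 * 37^1*73^1  *239^1 = -98328500480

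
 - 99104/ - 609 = 99104/609 = 162.73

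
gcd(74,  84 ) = 2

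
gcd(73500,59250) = 750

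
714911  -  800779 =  -85868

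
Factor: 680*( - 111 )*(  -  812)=2^5 * 3^1*5^1*7^1* 17^1*29^1*37^1 = 61289760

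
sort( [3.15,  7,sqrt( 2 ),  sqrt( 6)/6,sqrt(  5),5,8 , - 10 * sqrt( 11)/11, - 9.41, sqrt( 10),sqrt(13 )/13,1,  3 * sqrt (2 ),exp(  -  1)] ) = [  -  9.41, - 10*sqrt(11)/11,sqrt( 13)/13,exp ( - 1),sqrt( 6 ) /6,1,sqrt ( 2), sqrt( 5),3.15,sqrt(10),3 * sqrt( 2),5,7, 8 ] 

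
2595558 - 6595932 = -4000374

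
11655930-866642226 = -854986296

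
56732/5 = 56732/5 = 11346.40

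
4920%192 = 120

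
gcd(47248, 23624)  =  23624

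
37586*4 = 150344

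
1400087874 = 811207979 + 588879895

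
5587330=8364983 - 2777653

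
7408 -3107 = 4301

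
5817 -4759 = 1058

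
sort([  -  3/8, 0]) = [-3/8, 0]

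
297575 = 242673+54902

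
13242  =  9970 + 3272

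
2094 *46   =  96324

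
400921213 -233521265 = 167399948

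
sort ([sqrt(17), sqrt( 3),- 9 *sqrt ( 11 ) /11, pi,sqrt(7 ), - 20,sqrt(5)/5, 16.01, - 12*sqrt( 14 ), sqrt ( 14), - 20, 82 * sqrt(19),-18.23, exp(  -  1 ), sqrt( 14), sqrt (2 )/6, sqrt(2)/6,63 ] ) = [  -  12*sqrt( 14 ),-20, - 20, -18.23,- 9*  sqrt(11 ) /11,sqrt ( 2 ) /6,sqrt(2 ) /6, exp(-1),sqrt( 5 ) /5, sqrt( 3),sqrt( 7 ) , pi , sqrt( 14 ), sqrt(14 ),sqrt(17 ), 16.01, 63, 82*sqrt(19) ] 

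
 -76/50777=  -  1 + 50701/50777 = - 0.00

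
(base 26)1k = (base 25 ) 1L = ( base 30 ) 1g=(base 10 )46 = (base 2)101110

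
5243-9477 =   -  4234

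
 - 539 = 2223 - 2762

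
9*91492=823428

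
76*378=28728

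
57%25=7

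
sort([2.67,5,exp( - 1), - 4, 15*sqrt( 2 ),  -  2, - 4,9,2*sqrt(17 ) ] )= [ - 4, - 4, - 2, exp( - 1 ), 2.67, 5 , 2*sqrt (17), 9, 15*sqrt( 2)]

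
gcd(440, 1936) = 88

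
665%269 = 127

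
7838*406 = 3182228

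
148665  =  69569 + 79096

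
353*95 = 33535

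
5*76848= 384240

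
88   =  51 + 37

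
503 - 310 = 193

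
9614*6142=59049188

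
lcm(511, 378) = 27594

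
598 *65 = 38870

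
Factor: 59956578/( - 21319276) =- 2^ ( - 1) * 3^3 * 499^( - 1)*971^( - 1)*100937^1=-  2725299/969058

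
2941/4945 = 2941/4945 = 0.59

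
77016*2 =154032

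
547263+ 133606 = 680869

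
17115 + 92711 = 109826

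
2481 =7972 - 5491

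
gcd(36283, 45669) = 13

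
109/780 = 109/780 = 0.14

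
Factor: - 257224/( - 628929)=2^3*3^( - 2)*7^(-1)*11^1*37^1*67^( - 1)*79^1 * 149^( - 1 )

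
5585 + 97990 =103575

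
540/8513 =540/8513 = 0.06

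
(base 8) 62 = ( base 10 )50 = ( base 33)1h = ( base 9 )55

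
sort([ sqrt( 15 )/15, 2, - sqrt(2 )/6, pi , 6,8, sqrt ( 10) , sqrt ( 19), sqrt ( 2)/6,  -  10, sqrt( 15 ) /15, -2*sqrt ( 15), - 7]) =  [-10, -2 * sqrt(15), - 7,  -  sqrt( 2)/6 , sqrt(2)/6, sqrt(15)/15,sqrt(15) /15, 2, pi, sqrt(10),  sqrt(19),6, 8]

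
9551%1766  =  721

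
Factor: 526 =2^1*263^1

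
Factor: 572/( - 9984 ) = -2^ (- 6 )*3^(  -  1)*11^1 = - 11/192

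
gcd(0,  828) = 828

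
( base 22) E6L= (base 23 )d26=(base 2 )1101100010001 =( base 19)103D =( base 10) 6929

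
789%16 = 5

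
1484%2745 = 1484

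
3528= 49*72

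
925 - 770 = 155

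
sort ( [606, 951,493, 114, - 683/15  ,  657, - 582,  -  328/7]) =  [ - 582, - 328/7, - 683/15, 114, 493, 606, 657, 951 ] 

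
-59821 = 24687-84508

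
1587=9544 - 7957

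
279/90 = 31/10 =3.10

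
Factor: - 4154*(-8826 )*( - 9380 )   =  -2^4 * 3^1*5^1 * 7^1* 31^1*67^2*1471^1 =- 343900853520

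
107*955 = 102185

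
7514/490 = 15 + 82/245=15.33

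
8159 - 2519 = 5640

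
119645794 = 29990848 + 89654946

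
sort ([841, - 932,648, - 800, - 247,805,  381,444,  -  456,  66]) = [ - 932, - 800 , - 456,-247,66,  381,444 , 648,805,841 ] 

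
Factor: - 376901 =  - 7^1*23^1*2341^1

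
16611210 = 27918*595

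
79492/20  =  3974+3/5  =  3974.60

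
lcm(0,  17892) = 0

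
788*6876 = 5418288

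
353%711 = 353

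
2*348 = 696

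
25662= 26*987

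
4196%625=446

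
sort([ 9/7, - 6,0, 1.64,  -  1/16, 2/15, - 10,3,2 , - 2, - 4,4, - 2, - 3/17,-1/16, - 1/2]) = [ - 10,  -  6,-4, - 2,-2 , - 1/2,-3/17, - 1/16, - 1/16, 0,2/15,9/7,1.64,2, 3 , 4 ] 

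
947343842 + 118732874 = 1066076716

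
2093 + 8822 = 10915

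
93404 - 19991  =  73413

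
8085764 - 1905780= 6179984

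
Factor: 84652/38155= 2^2*5^(  -  1)  *13^( - 1)*587^(  -  1)*21163^1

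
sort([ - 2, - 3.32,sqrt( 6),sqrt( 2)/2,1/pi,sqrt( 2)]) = [ - 3.32,  -  2, 1/pi,sqrt( 2 )/2,sqrt( 2) , sqrt( 6)] 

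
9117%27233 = 9117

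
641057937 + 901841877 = 1542899814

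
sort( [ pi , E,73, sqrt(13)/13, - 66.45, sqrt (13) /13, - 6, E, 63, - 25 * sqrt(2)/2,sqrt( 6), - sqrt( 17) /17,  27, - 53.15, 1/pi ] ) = [ - 66.45, - 53.15, - 25*sqrt(2 ) /2 , - 6, - sqrt (17 ) /17, sqrt ( 13)/13,sqrt( 13 )/13,1/pi,sqrt( 6),E,E, pi,27,63,73]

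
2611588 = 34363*76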